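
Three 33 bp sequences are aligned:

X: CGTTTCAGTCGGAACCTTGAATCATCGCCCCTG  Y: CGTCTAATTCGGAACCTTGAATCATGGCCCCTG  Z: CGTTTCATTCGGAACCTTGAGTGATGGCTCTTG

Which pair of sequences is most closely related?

X and Y

X–Y: 4/33 differ, p = 0.121, d = 0.132.
X–Z: 6/33 differ, p = 0.182, d = 0.208.
Y–Z: 6/33 differ, p = 0.182, d = 0.208.
The smallest distance is between X and Y.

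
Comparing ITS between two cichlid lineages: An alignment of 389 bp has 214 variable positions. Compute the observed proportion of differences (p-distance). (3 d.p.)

0.550

p = 214/389 = 0.550128… ≈ 0.550 (to 3 d.p.).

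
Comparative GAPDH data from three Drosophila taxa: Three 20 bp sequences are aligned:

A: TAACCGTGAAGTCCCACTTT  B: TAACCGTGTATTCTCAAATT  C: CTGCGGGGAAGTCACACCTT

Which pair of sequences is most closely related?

A and B

A–B: 5/20 differ, p = 0.250, d = 0.304.
A–C: 7/20 differ, p = 0.350, d = 0.471.
B–C: 10/20 differ, p = 0.500, d = 0.824.
The smallest distance is between A and B.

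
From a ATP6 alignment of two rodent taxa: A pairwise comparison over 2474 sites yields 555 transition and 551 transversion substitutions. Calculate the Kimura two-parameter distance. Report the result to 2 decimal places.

0.70

P = 555/2474 ≈ 0.224333 and Q = 551/2474 ≈ 0.222716.
Under the Kimura two-parameter model, d = −½ ln(1 − 2P − Q) − ¼ ln(1 − 2Q).
1 − 2P − Q = 0.328618, giving −½ ln(0.328618) = 0.556430.
1 − 2Q = 0.554568, giving −¼ ln(0.554568) = 0.147391.
d = 0.556430 + 0.147391 = 0.703821.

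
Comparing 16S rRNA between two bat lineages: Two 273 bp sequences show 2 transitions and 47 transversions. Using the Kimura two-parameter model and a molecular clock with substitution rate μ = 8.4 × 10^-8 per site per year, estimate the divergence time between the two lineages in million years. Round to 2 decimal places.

P = 2/273 ≈ 0.007326 and Q = 47/273 ≈ 0.172161.
Under the Kimura two-parameter model, d = −½ ln(1 − 2P − Q) − ¼ ln(1 − 2Q).
1 − 2P − Q = 0.813187, giving −½ ln(0.813187) = 0.103397.
1 − 2Q = 0.655678, giving −¼ ln(0.655678) = 0.105521.
d = 0.103397 + 0.105521 = 0.208918.
Under a molecular clock d = 2μt, so t = d/(2μ) = 0.208918 / (2 × 8.4 × 10^-8) = 1.24 million years.

1.24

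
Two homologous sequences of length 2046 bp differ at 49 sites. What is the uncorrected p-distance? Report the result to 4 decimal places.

p = 49/2046 = 0.023949… ≈ 0.0239 (to 4 d.p.).

0.0239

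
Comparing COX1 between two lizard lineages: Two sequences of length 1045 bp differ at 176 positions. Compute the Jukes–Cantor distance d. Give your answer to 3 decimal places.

p = 176/1045 ≈ 0.168421.
d = −(3/4) ln(1 − 4p/3) = −0.75 ln(1 − 0.224561) = −0.75 ln(0.775439)
  = −0.75 × (-0.254326) = 0.190745 substitutions/site.

0.191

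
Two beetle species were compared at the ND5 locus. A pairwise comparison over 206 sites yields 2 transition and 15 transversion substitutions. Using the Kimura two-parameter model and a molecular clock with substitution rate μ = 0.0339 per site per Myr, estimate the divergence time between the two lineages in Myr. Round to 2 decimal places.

P = 2/206 ≈ 0.009709 and Q = 15/206 ≈ 0.072816.
Under the Kimura two-parameter model, d = −½ ln(1 − 2P − Q) − ¼ ln(1 − 2Q).
1 − 2P − Q = 0.907766, giving −½ ln(0.907766) = 0.048384.
1 − 2Q = 0.854368, giving −¼ ln(0.854368) = 0.039348.
d = 0.048384 + 0.039348 = 0.087732.
Under a molecular clock d = 2μt, so t = d/(2μ) = 0.087732 / (2 × 0.0339) = 1.29 Myr.

1.29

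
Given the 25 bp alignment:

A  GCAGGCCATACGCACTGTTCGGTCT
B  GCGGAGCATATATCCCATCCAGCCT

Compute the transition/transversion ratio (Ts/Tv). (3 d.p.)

5.000

Transitions are A↔G and C↔T; transversions are all other mismatches.
Transitions: 10. Transversions: 2.
R = 10/2 = 5.000.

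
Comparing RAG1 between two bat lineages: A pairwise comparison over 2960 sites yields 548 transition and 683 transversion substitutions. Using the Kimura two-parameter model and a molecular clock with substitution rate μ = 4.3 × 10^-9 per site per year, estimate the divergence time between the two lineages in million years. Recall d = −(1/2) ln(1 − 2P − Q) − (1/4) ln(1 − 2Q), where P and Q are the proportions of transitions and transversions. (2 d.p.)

P = 548/2960 ≈ 0.185135 and Q = 683/2960 ≈ 0.230743.
Under the Kimura two-parameter model, d = −½ ln(1 − 2P − Q) − ¼ ln(1 − 2Q).
1 − 2P − Q = 0.398987, giving −½ ln(0.398987) = 0.459413.
1 − 2Q = 0.538514, giving −¼ ln(0.538514) = 0.154735.
d = 0.459413 + 0.154735 = 0.614148.
Under a molecular clock d = 2μt, so t = d/(2μ) = 0.614148 / (2 × 4.3 × 10^-9) = 71.41 million years.

71.41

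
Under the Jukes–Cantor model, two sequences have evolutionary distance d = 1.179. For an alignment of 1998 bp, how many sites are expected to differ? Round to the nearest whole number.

1187

Invert JC69: p = (3/4)(1 − e^(−4d/3)) = 0.75 × (1 − e^(-1.572)) = 0.75 × (1 − 0.207630) = 0.594278.
Expected differing sites = pL ≈ 0.594278 × 1998 = 1187.367444 ≈ 1187.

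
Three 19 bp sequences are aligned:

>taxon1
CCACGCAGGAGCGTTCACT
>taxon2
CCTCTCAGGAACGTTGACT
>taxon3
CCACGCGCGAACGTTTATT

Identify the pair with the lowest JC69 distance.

taxon1 and taxon2

taxon1–taxon2: 4/19 differ, p = 0.211, d = 0.247.
taxon1–taxon3: 5/19 differ, p = 0.263, d = 0.324.
taxon2–taxon3: 6/19 differ, p = 0.316, d = 0.410.
The smallest distance is between taxon1 and taxon2.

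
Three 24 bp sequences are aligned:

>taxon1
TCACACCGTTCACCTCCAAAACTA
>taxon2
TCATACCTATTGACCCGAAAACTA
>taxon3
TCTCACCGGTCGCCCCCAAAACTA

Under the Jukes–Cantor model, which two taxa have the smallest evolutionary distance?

taxon1 and taxon3

taxon1–taxon2: 8/24 differ, p = 0.333, d = 0.441.
taxon1–taxon3: 4/24 differ, p = 0.167, d = 0.188.
taxon2–taxon3: 7/24 differ, p = 0.292, d = 0.369.
The smallest distance is between taxon1 and taxon3.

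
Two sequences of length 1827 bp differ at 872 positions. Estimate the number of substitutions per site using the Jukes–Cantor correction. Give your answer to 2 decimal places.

0.76

p = 872/1827 ≈ 0.477285.
d = −(3/4) ln(1 − 4p/3) = −0.75 ln(1 − 0.63638) = −0.75 ln(0.36362)
  = −0.75 × (-1.011646) = 0.758735 substitutions/site.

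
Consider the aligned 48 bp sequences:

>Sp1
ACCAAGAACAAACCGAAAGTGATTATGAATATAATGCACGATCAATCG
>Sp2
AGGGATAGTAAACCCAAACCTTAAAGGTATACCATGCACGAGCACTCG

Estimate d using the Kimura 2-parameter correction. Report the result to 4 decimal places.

0.5654

Of 48 sites, 5 differences are transitions and 14 are transversions, so P = 5/48 ≈ 0.104167 and Q = 14/48 ≈ 0.291667.
Under the Kimura two-parameter model, d = −½ ln(1 − 2P − Q) − ¼ ln(1 − 2Q).
1 − 2P − Q = 0.499999, giving −½ ln(0.499999) = 0.346575.
1 − 2Q = 0.416666, giving −¼ ln(0.416666) = 0.218868.
d = 0.346575 + 0.218868 = 0.565443.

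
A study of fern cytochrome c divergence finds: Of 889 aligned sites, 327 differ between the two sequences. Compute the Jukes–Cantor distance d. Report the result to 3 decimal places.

p = 327/889 ≈ 0.367829.
d = −(3/4) ln(1 − 4p/3) = −0.75 ln(1 − 0.490439) = −0.75 ln(0.509561)
  = −0.75 × (-0.674206) = 0.505655 substitutions/site.

0.506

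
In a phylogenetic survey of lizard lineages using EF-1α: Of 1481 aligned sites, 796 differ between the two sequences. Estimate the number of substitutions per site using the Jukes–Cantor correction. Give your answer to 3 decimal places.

0.946

p = 796/1481 ≈ 0.537475.
d = −(3/4) ln(1 − 4p/3) = −0.75 ln(1 − 0.716633) = −0.75 ln(0.283367)
  = −0.75 × (-1.261012) = 0.945759 substitutions/site.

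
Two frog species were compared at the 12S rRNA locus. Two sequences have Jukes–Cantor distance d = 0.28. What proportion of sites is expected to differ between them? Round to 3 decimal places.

0.234

p = (3/4)(1 − e^(−4d/3)) = 0.75 × (1 − e^(-0.373333)) = 0.75 × (1 − 0.688436) = 0.233673.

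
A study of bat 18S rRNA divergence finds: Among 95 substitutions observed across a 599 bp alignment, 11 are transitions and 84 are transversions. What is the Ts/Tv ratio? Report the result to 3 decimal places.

0.131

R = 11/84 = 0.130952… ≈ 0.131 (to 3 d.p.).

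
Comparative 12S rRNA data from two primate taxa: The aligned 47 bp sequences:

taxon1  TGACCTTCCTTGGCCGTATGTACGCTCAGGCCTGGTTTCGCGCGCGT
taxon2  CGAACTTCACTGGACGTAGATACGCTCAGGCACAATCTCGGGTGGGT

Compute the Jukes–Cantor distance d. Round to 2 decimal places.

0.42

The sequences differ at 15 of 47 sites, so p = 15/47 ≈ 0.319149.
d = −(3/4) ln(1 − 4p/3) = −0.75 ln(1 − 0.425532) = −0.75 ln(0.574468)
  = −0.75 × (-0.554311) = 0.415733 substitutions/site.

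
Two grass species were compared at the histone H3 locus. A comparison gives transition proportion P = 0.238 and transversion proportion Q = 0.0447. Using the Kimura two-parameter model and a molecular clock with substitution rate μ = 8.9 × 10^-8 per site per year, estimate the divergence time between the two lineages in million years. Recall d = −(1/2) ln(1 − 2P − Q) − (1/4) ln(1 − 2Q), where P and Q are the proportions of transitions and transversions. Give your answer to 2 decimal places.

Under the Kimura two-parameter model, d = −½ ln(1 − 2P − Q) − ¼ ln(1 − 2Q).
1 − 2P − Q = 0.4793, giving −½ ln(0.4793) = 0.367714.
1 − 2Q = 0.9106, giving −¼ ln(0.9106) = 0.023413.
d = 0.367714 + 0.023413 = 0.391127.
Under a molecular clock d = 2μt, so t = d/(2μ) = 0.391127 / (2 × 8.9 × 10^-8) = 2.20 million years.

2.20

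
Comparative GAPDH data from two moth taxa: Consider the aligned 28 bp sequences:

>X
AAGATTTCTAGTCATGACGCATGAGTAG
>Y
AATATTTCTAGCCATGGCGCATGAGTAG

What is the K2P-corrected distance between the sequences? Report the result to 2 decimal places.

0.12

Of 28 sites, 2 differences are transitions and 1 are transversions, so P = 2/28 ≈ 0.071429 and Q = 1/28 ≈ 0.035714.
Under the Kimura two-parameter model, d = −½ ln(1 − 2P − Q) − ¼ ln(1 − 2Q).
1 − 2P − Q = 0.821428, giving −½ ln(0.821428) = 0.098355.
1 − 2Q = 0.928572, giving −¼ ln(0.928572) = 0.018527.
d = 0.098355 + 0.018527 = 0.116882.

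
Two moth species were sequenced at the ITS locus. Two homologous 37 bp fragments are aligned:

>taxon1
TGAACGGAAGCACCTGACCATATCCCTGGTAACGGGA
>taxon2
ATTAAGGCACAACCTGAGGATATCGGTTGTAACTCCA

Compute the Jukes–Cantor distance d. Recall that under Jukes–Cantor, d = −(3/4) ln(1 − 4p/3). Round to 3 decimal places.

0.583

The sequences differ at 15 of 37 sites, so p = 15/37 ≈ 0.405405.
d = −(3/4) ln(1 − 4p/3) = −0.75 ln(1 − 0.54054) = −0.75 ln(0.45946)
  = −0.75 × (-0.777703) = 0.583277 substitutions/site.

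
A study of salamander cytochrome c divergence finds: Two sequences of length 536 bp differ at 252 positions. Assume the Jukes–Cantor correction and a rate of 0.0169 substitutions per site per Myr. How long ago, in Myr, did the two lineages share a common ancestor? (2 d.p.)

21.87

p = 252/536 ≈ 0.470149.
d = −(3/4) ln(1 − 4p/3) = −0.75 ln(1 − 0.626865) = −0.75 ln(0.373135)
  = −0.75 × (-0.985815) = 0.739361 substitutions/site.
Under a molecular clock d = 2μt, so t = d/(2μ) = 0.739361 / (2 × 0.0169) = 21.87 Myr.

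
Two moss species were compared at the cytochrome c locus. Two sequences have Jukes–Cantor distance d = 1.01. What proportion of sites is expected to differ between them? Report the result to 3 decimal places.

p = (3/4)(1 − e^(−4d/3)) = 0.75 × (1 − e^(-1.346667)) = 0.75 × (1 − 0.260106) = 0.554921.

0.555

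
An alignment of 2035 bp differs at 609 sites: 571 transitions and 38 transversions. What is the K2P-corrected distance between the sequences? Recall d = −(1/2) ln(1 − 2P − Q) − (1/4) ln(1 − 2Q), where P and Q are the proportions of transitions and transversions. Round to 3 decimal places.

P = 571/2035 ≈ 0.28059 and Q = 38/2035 ≈ 0.018673.
Under the Kimura two-parameter model, d = −½ ln(1 − 2P − Q) − ¼ ln(1 − 2Q).
1 − 2P − Q = 0.420147, giving −½ ln(0.420147) = 0.433575.
1 − 2Q = 0.962654, giving −¼ ln(0.962654) = 0.009515.
d = 0.433575 + 0.009515 = 0.443090.

0.443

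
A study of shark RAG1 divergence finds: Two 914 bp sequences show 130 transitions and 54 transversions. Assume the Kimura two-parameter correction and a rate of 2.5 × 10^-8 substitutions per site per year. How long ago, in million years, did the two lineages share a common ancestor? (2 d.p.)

P = 130/914 ≈ 0.142232 and Q = 54/914 ≈ 0.059081.
Under the Kimura two-parameter model, d = −½ ln(1 − 2P − Q) − ¼ ln(1 − 2Q).
1 − 2P − Q = 0.656455, giving −½ ln(0.656455) = 0.210451.
1 − 2Q = 0.881838, giving −¼ ln(0.881838) = 0.031437.
d = 0.210451 + 0.031437 = 0.241888.
Under a molecular clock d = 2μt, so t = d/(2μ) = 0.241888 / (2 × 2.5 × 10^-8) = 4.84 million years.

4.84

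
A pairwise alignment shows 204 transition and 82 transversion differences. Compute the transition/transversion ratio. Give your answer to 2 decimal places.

R = 204/82 = 2.487804… ≈ 2.49 (to 2 d.p.).

2.49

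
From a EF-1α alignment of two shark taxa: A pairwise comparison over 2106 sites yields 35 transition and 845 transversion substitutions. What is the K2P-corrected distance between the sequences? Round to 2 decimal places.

0.69

P = 35/2106 ≈ 0.016619 and Q = 845/2106 ≈ 0.401235.
Under the Kimura two-parameter model, d = −½ ln(1 − 2P − Q) − ¼ ln(1 − 2Q).
1 − 2P − Q = 0.565527, giving −½ ln(0.565527) = 0.284999.
1 − 2Q = 0.19753, giving −¼ ln(0.19753) = 0.405466.
d = 0.284999 + 0.405466 = 0.690465.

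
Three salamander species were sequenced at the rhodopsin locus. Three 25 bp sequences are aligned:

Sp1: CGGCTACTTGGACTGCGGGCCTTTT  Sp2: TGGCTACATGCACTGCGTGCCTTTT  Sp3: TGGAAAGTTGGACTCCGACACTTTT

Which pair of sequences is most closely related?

Sp1–Sp2: 4/25 differ, p = 0.160, d = 0.180.
Sp1–Sp3: 8/25 differ, p = 0.320, d = 0.417.
Sp2–Sp3: 9/25 differ, p = 0.360, d = 0.490.
The smallest distance is between Sp1 and Sp2.

Sp1 and Sp2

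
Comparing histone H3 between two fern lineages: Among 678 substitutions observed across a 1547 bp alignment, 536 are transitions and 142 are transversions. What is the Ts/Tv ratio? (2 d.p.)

3.77

R = 536/142 = 3.774647… ≈ 3.77 (to 2 d.p.).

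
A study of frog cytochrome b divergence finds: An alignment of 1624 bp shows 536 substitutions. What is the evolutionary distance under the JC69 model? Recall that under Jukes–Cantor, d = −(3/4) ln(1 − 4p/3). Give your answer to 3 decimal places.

p = 536/1624 ≈ 0.330049.
d = −(3/4) ln(1 − 4p/3) = −0.75 ln(1 − 0.440065) = −0.75 ln(0.559935)
  = −0.75 × (-0.579935) = 0.434951 substitutions/site.

0.435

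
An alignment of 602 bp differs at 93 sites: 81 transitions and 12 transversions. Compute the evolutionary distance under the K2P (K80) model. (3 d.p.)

0.181

P = 81/602 ≈ 0.134551 and Q = 12/602 ≈ 0.019934.
Under the Kimura two-parameter model, d = −½ ln(1 − 2P − Q) − ¼ ln(1 − 2Q).
1 − 2P − Q = 0.710964, giving −½ ln(0.710964) = 0.170567.
1 − 2Q = 0.960132, giving −¼ ln(0.960132) = 0.010171.
d = 0.170567 + 0.010171 = 0.180738.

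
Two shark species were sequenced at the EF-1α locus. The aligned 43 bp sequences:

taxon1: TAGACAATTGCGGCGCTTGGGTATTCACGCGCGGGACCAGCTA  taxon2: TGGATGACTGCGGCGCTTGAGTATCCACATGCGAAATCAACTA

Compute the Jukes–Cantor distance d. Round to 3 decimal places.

0.349

The sequences differ at 12 of 43 sites, so p = 12/43 ≈ 0.27907.
d = −(3/4) ln(1 − 4p/3) = −0.75 ln(1 − 0.372093) = −0.75 ln(0.627907)
  = −0.75 × (-0.465363) = 0.349022 substitutions/site.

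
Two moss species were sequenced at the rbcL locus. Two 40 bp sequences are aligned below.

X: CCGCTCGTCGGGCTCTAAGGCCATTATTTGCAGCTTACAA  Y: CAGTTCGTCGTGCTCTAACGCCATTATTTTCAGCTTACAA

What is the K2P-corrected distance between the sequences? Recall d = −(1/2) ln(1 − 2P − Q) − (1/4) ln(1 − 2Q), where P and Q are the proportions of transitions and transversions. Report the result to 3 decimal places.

0.137

Of 40 sites, 1 differences are transitions and 4 are transversions, so P = 1/40 = 0.025 and Q = 4/40 = 0.1.
Under the Kimura two-parameter model, d = −½ ln(1 − 2P − Q) − ¼ ln(1 − 2Q).
1 − 2P − Q = 0.85, giving −½ ln(0.85) = 0.081259.
1 − 2Q = 0.8, giving −¼ ln(0.8) = 0.055786.
d = 0.081259 + 0.055786 = 0.137045.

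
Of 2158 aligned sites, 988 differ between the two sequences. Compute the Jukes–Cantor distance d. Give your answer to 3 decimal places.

p = 988/2158 ≈ 0.457831.
d = −(3/4) ln(1 − 4p/3) = −0.75 ln(1 − 0.610441) = −0.75 ln(0.389559)
  = −0.75 × (-0.942740) = 0.707055 substitutions/site.

0.707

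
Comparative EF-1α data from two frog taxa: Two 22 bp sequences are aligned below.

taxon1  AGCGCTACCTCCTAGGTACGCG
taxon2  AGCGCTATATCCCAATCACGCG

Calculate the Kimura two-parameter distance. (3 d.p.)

Of 22 sites, 4 differences are transitions and 2 are transversions, so P = 4/22 ≈ 0.181818 and Q = 2/22 ≈ 0.090909.
Under the Kimura two-parameter model, d = −½ ln(1 − 2P − Q) − ¼ ln(1 − 2Q).
1 − 2P − Q = 0.545455, giving −½ ln(0.545455) = 0.303067.
1 − 2Q = 0.818182, giving −¼ ln(0.818182) = 0.050168.
d = 0.303067 + 0.050168 = 0.353235.

0.353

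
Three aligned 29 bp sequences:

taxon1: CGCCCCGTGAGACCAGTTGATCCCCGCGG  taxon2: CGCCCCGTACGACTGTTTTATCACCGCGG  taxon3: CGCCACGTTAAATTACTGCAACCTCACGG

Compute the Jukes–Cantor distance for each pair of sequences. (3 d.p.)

taxon1–taxon2: 7/29 sites differ → p ≈ 0.241379, d = −0.75 ln(1 − 0.321839) = 0.291278 ≈ 0.291.
taxon1–taxon3: 11/29 sites differ → p ≈ 0.37931, d = −0.75 ln(1 − 0.505747) = 0.528531 ≈ 0.529.
taxon2–taxon3: 13/29 sites differ → p ≈ 0.448276, d = −0.75 ln(1 − 0.597701) = 0.682920 ≈ 0.683.

d(taxon1,taxon2) = 0.291, d(taxon1,taxon3) = 0.529, d(taxon2,taxon3) = 0.683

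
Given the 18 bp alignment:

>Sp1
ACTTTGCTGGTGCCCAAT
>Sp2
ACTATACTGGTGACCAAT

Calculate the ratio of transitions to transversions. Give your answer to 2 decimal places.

Transitions are A↔G and C↔T; transversions are all other mismatches.
Transitions: 1. Transversions: 2.
R = 1/2 = 0.50.

0.50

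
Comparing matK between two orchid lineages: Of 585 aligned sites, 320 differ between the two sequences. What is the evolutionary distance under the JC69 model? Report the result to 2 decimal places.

0.98

p = 320/585 ≈ 0.547009.
d = −(3/4) ln(1 − 4p/3) = −0.75 ln(1 − 0.729345) = −0.75 ln(0.270655)
  = −0.75 × (-1.306910) = 0.980183 substitutions/site.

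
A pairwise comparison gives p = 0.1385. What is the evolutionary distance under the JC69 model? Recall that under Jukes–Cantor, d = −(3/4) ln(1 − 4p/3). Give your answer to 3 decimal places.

0.153

d = −(3/4) ln(1 − 4p/3) = −0.75 ln(1 − 0.184667) = −0.75 ln(0.815333)
  = −0.75 × (-0.204159) = 0.153119 substitutions/site.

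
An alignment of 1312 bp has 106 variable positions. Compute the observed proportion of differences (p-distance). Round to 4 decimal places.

p = 106/1312 = 0.080792… ≈ 0.0808 (to 4 d.p.).

0.0808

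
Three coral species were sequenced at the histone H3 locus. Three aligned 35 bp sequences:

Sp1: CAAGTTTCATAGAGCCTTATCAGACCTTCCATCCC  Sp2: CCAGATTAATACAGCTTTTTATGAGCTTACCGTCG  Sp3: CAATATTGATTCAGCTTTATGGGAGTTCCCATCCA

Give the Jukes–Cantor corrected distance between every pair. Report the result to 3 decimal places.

Sp1–Sp2: 14/35 sites differ → p = 0.4, d = −0.75 ln(1 − 0.533333) = 0.571605 ≈ 0.572.
Sp1–Sp3: 12/35 sites differ → p ≈ 0.342857, d = −0.75 ln(1 − 0.457143) = 0.458182 ≈ 0.458.
Sp2–Sp3: 14/35 sites differ → p = 0.4, d = −0.75 ln(1 − 0.533333) = 0.571605 ≈ 0.572.

d(Sp1,Sp2) = 0.572, d(Sp1,Sp3) = 0.458, d(Sp2,Sp3) = 0.572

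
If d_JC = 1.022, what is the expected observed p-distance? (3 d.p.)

p = (3/4)(1 − e^(−4d/3)) = 0.75 × (1 − e^(-1.362667)) = 0.75 × (1 − 0.255977) = 0.558017.

0.558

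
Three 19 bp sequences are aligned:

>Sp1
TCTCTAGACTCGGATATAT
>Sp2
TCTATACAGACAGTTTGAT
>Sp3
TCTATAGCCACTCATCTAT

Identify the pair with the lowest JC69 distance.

Sp1 and Sp3

Sp1–Sp2: 8/19 differ, p = 0.421, d = 0.618.
Sp1–Sp3: 6/19 differ, p = 0.316, d = 0.410.
Sp2–Sp3: 8/19 differ, p = 0.421, d = 0.618.
The smallest distance is between Sp1 and Sp3.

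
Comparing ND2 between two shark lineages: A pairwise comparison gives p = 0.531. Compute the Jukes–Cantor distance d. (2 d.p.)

0.92

d = −(3/4) ln(1 − 4p/3) = −0.75 ln(1 − 0.708) = −0.75 ln(0.292)
  = −0.75 × (-1.231001) = 0.923251 substitutions/site.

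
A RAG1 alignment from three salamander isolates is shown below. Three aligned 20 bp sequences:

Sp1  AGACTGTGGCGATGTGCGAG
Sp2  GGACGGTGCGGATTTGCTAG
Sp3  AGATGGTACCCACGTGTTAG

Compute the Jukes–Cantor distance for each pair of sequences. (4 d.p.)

d(Sp1,Sp2) = 0.3831, d(Sp1,Sp3) = 0.5716, d(Sp2,Sp3) = 0.5716

Sp1–Sp2: 6/20 sites differ → p = 0.3, d = −0.75 ln(1 − 0.4) = 0.383119 ≈ 0.3831.
Sp1–Sp3: 8/20 sites differ → p = 0.4, d = −0.75 ln(1 − 0.533333) = 0.571605 ≈ 0.5716.
Sp2–Sp3: 8/20 sites differ → p = 0.4, d = −0.75 ln(1 − 0.533333) = 0.571605 ≈ 0.5716.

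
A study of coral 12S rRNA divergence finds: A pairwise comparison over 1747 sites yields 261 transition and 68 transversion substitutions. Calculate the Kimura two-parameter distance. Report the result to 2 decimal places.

P = 261/1747 ≈ 0.149399 and Q = 68/1747 ≈ 0.038924.
Under the Kimura two-parameter model, d = −½ ln(1 − 2P − Q) − ¼ ln(1 − 2Q).
1 − 2P − Q = 0.662278, giving −½ ln(0.662278) = 0.206035.
1 − 2Q = 0.922152, giving −¼ ln(0.922152) = 0.020261.
d = 0.206035 + 0.020261 = 0.226296.

0.23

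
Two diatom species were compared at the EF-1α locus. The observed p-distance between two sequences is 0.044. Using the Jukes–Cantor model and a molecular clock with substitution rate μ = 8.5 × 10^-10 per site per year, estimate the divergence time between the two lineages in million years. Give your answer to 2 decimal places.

26.67

d = −(3/4) ln(1 − 4p/3) = −0.75 ln(1 − 0.058667) = −0.75 ln(0.941333)
  = −0.75 × (-0.060458) = 0.045344 substitutions/site.
Under a molecular clock d = 2μt, so t = d/(2μ) = 0.045344 / (2 × 8.5 × 10^-10) = 26.67 million years.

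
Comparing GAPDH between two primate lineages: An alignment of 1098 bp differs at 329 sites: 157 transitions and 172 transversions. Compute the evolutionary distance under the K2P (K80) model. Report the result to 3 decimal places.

P = 157/1098 ≈ 0.142987 and Q = 172/1098 ≈ 0.156648.
Under the Kimura two-parameter model, d = −½ ln(1 − 2P − Q) − ¼ ln(1 − 2Q).
1 − 2P − Q = 0.557378, giving −½ ln(0.557378) = 0.292256.
1 − 2Q = 0.686704, giving −¼ ln(0.686704) = 0.093963.
d = 0.292256 + 0.093963 = 0.386219.

0.386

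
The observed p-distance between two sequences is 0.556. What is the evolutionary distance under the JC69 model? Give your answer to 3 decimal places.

1.014

d = −(3/4) ln(1 − 4p/3) = −0.75 ln(1 − 0.741333) = −0.75 ln(0.258667)
  = −0.75 × (-1.352214) = 1.014161 substitutions/site.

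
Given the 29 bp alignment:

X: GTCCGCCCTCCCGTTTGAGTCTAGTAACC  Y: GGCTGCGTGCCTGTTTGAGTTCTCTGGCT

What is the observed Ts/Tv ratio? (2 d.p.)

1.60

Transitions are A↔G and C↔T; transversions are all other mismatches.
Transitions: 8. Transversions: 5.
R = 8/5 = 1.60.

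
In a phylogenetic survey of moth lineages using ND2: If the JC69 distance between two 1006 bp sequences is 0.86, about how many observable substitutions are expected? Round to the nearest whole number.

Invert JC69: p = (3/4)(1 − e^(−4d/3)) = 0.75 × (1 − e^(-1.146667)) = 0.75 × (1 − 0.317694) = 0.511730.
Expected differing sites = pL ≈ 0.511730 × 1006 = 514.80038 ≈ 515.

515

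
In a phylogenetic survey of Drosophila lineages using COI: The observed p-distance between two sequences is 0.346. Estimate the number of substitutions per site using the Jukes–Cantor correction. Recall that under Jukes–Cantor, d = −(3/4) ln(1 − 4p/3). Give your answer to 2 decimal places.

d = −(3/4) ln(1 − 4p/3) = −0.75 ln(1 − 0.461333) = −0.75 ln(0.538667)
  = −0.75 × (-0.618658) = 0.463994 substitutions/site.

0.46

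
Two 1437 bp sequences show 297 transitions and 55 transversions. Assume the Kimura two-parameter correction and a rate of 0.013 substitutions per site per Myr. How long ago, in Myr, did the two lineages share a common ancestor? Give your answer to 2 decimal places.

P = 297/1437 ≈ 0.206681 and Q = 55/1437 ≈ 0.038274.
Under the Kimura two-parameter model, d = −½ ln(1 − 2P − Q) − ¼ ln(1 − 2Q).
1 − 2P − Q = 0.548364, giving −½ ln(0.548364) = 0.300408.
1 − 2Q = 0.923452, giving −¼ ln(0.923452) = 0.019909.
d = 0.300408 + 0.019909 = 0.320317.
Under a molecular clock d = 2μt, so t = d/(2μ) = 0.320317 / (2 × 0.013) = 12.32 Myr.

12.32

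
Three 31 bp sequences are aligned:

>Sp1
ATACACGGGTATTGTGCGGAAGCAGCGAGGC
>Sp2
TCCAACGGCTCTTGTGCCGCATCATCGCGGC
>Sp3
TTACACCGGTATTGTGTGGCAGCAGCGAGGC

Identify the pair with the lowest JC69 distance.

Sp1–Sp2: 11/31 differ, p = 0.355, d = 0.481.
Sp1–Sp3: 4/31 differ, p = 0.129, d = 0.142.
Sp2–Sp3: 11/31 differ, p = 0.355, d = 0.481.
The smallest distance is between Sp1 and Sp3.

Sp1 and Sp3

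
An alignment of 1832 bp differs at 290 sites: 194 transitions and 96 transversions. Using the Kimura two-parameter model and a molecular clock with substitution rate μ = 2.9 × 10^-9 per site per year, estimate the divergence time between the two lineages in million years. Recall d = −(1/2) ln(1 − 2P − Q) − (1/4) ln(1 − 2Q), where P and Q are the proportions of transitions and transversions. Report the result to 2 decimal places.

31.22

P = 194/1832 ≈ 0.105895 and Q = 96/1832 ≈ 0.052402.
Under the Kimura two-parameter model, d = −½ ln(1 − 2P − Q) − ¼ ln(1 − 2Q).
1 − 2P − Q = 0.735808, giving −½ ln(0.735808) = 0.153393.
1 − 2Q = 0.895196, giving −¼ ln(0.895196) = 0.027678.
d = 0.153393 + 0.027678 = 0.181071.
Under a molecular clock d = 2μt, so t = d/(2μ) = 0.181071 / (2 × 2.9 × 10^-9) = 31.22 million years.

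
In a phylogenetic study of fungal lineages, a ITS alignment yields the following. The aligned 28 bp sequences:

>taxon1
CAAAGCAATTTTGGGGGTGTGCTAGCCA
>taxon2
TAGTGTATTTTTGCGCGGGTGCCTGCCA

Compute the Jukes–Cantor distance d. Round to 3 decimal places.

0.485

The sequences differ at 10 of 28 sites (1, 3, 4, 6, 8, 14, 16, 18, 23, 24), so p = 10/28 ≈ 0.357143.
d = −(3/4) ln(1 − 4p/3) = −0.75 ln(1 − 0.476191) = −0.75 ln(0.523809)
  = −0.75 × (-0.646628) = 0.484971 substitutions/site.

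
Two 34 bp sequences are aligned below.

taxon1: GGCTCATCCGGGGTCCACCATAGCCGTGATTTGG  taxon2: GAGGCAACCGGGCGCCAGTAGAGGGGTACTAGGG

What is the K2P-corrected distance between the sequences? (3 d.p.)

0.683

Of 34 sites, 3 differences are transitions and 12 are transversions, so P = 3/34 ≈ 0.088235 and Q = 12/34 ≈ 0.352941.
Under the Kimura two-parameter model, d = −½ ln(1 − 2P − Q) − ¼ ln(1 − 2Q).
1 − 2P − Q = 0.470589, giving −½ ln(0.470589) = 0.376885.
1 − 2Q = 0.294118, giving −¼ ln(0.294118) = 0.305944.
d = 0.376885 + 0.305944 = 0.682829.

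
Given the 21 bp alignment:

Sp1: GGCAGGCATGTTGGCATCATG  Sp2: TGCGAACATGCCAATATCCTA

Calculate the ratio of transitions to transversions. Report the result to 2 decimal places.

Transitions are A↔G and C↔T; transversions are all other mismatches.
Transitions: 9. Transversions: 2.
R = 9/2 = 4.50.

4.50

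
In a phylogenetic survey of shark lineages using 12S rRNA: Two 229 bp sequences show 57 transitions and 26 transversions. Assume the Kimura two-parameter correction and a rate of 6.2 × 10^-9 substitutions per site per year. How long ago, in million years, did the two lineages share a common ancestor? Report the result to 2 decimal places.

43.30

P = 57/229 ≈ 0.248908 and Q = 26/229 ≈ 0.113537.
Under the Kimura two-parameter model, d = −½ ln(1 − 2P − Q) − ¼ ln(1 − 2Q).
1 − 2P − Q = 0.388647, giving −½ ln(0.388647) = 0.472542.
1 − 2Q = 0.772926, giving −¼ ln(0.772926) = 0.064393.
d = 0.472542 + 0.064393 = 0.536935.
Under a molecular clock d = 2μt, so t = d/(2μ) = 0.536935 / (2 × 6.2 × 10^-9) = 43.30 million years.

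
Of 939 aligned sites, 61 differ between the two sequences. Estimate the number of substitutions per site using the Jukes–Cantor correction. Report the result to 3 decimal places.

0.068

p = 61/939 ≈ 0.064963.
d = −(3/4) ln(1 − 4p/3) = −0.75 ln(1 − 0.086617) = −0.75 ln(0.913383)
  = −0.75 × (-0.090600) = 0.067950 substitutions/site.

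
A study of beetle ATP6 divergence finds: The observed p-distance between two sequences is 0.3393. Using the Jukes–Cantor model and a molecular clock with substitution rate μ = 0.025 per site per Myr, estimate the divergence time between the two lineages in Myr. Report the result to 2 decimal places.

9.03

d = −(3/4) ln(1 − 4p/3) = −0.75 ln(1 − 0.4524) = −0.75 ln(0.5476)
  = −0.75 × (-0.602210) = 0.451658 substitutions/site.
Under a molecular clock d = 2μt, so t = d/(2μ) = 0.451658 / (2 × 0.025) = 9.03 Myr.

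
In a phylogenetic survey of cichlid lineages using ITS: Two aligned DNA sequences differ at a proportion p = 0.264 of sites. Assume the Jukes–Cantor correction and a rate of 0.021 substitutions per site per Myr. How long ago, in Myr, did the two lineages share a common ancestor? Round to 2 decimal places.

7.75

d = −(3/4) ln(1 − 4p/3) = −0.75 ln(1 − 0.352) = −0.75 ln(0.648)
  = −0.75 × (-0.433865) = 0.325399 substitutions/site.
Under a molecular clock d = 2μt, so t = d/(2μ) = 0.325399 / (2 × 0.021) = 7.75 Myr.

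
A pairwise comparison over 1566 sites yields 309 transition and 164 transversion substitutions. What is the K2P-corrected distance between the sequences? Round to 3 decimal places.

0.405

P = 309/1566 ≈ 0.197318 and Q = 164/1566 ≈ 0.104725.
Under the Kimura two-parameter model, d = −½ ln(1 − 2P − Q) − ¼ ln(1 − 2Q).
1 − 2P − Q = 0.500639, giving −½ ln(0.500639) = 0.345935.
1 − 2Q = 0.79055, giving −¼ ln(0.79055) = 0.058757.
d = 0.345935 + 0.058757 = 0.404692.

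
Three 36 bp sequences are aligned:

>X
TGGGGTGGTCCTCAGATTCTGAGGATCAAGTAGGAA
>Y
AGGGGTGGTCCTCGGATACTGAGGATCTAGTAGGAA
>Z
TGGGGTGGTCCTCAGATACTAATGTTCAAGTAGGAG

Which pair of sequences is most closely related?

X–Y: 4/36 differ, p = 0.111, d = 0.120.
X–Z: 5/36 differ, p = 0.139, d = 0.154.
Y–Z: 7/36 differ, p = 0.194, d = 0.225.
The smallest distance is between X and Y.

X and Y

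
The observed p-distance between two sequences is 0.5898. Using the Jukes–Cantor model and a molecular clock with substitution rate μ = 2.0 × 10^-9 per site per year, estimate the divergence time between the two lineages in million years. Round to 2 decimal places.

d = −(3/4) ln(1 − 4p/3) = −0.75 ln(1 − 0.7864) = −0.75 ln(0.2136)
  = −0.75 × (-1.543650) = 1.157738 substitutions/site.
Under a molecular clock d = 2μt, so t = d/(2μ) = 1.157738 / (2 × 2.0 × 10^-9) = 289.43 million years.

289.43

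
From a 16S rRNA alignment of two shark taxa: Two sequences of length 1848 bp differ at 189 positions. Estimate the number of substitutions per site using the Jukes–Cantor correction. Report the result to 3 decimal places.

p = 189/1848 ≈ 0.102273.
d = −(3/4) ln(1 − 4p/3) = −0.75 ln(1 − 0.136364) = −0.75 ln(0.863636)
  = −0.75 × (-0.146604) = 0.109953 substitutions/site.

0.110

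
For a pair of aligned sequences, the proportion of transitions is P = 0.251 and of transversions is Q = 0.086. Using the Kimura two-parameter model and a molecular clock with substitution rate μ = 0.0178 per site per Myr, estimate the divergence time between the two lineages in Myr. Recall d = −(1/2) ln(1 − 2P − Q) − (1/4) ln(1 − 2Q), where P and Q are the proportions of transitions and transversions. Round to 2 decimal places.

Under the Kimura two-parameter model, d = −½ ln(1 − 2P − Q) − ¼ ln(1 − 2Q).
1 − 2P − Q = 0.412, giving −½ ln(0.412) = 0.443366.
1 − 2Q = 0.828, giving −¼ ln(0.828) = 0.047186.
d = 0.443366 + 0.047186 = 0.490552.
Under a molecular clock d = 2μt, so t = d/(2μ) = 0.490552 / (2 × 0.0178) = 13.78 Myr.

13.78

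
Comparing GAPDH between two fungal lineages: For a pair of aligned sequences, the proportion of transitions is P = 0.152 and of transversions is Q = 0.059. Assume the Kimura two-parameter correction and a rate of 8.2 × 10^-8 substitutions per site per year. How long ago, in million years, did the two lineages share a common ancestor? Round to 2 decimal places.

Under the Kimura two-parameter model, d = −½ ln(1 − 2P − Q) − ¼ ln(1 − 2Q).
1 − 2P − Q = 0.637, giving −½ ln(0.637) = 0.225493.
1 − 2Q = 0.882, giving −¼ ln(0.882) = 0.031391.
d = 0.225493 + 0.031391 = 0.256884.
Under a molecular clock d = 2μt, so t = d/(2μ) = 0.256884 / (2 × 8.2 × 10^-8) = 1.57 million years.

1.57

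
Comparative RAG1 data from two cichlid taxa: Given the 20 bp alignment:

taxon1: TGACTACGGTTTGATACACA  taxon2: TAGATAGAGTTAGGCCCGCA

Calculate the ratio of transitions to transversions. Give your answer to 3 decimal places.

1.500

Transitions are A↔G and C↔T; transversions are all other mismatches.
Transitions: 6. Transversions: 4.
R = 6/4 = 1.500.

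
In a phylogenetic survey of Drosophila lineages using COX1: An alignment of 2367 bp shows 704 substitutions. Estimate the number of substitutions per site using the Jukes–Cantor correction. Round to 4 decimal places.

p = 704/2367 ≈ 0.297423.
d = −(3/4) ln(1 − 4p/3) = −0.75 ln(1 − 0.396564) = −0.75 ln(0.603436)
  = −0.75 × (-0.505115) = 0.378836 substitutions/site.

0.3788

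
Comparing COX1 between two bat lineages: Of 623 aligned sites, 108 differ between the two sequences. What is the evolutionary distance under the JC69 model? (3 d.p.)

0.197

p = 108/623 ≈ 0.173355.
d = −(3/4) ln(1 − 4p/3) = −0.75 ln(1 − 0.23114) = −0.75 ln(0.76886)
  = −0.75 × (-0.262846) = 0.197135 substitutions/site.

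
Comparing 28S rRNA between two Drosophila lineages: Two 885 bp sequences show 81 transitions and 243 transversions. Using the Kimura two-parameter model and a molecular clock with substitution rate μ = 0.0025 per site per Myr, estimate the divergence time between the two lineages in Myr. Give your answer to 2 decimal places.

P = 81/885 ≈ 0.091525 and Q = 243/885 ≈ 0.274576.
Under the Kimura two-parameter model, d = −½ ln(1 − 2P − Q) − ¼ ln(1 − 2Q).
1 − 2P − Q = 0.542374, giving −½ ln(0.542374) = 0.305900.
1 − 2Q = 0.450848, giving −¼ ln(0.450848) = 0.199156.
d = 0.305900 + 0.199156 = 0.505056.
Under a molecular clock d = 2μt, so t = d/(2μ) = 0.505056 / (2 × 0.0025) = 101.01 Myr.

101.01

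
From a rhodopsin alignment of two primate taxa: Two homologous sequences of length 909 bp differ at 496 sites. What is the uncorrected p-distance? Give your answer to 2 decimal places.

0.55

p = 496/909 = 0.545654… ≈ 0.55 (to 2 d.p.).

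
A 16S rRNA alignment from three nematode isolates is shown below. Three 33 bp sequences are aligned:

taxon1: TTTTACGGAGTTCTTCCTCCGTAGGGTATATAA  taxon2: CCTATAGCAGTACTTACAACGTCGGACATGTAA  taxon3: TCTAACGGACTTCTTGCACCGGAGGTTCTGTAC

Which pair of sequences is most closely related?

taxon1 and taxon3

taxon1–taxon2: 14/33 differ, p = 0.424, d = 0.625.
taxon1–taxon3: 10/33 differ, p = 0.303, d = 0.388.
taxon2–taxon3: 14/33 differ, p = 0.424, d = 0.625.
The smallest distance is between taxon1 and taxon3.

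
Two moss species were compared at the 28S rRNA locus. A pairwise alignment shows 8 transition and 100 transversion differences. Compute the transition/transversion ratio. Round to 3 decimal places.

0.080

R = 8/100 = 0.080.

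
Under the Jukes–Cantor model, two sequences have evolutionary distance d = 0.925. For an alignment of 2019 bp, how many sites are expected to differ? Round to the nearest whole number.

Invert JC69: p = (3/4)(1 − e^(−4d/3)) = 0.75 × (1 − e^(-1.233333)) = 0.75 × (1 − 0.291320) = 0.531510.
Expected differing sites = pL ≈ 0.531510 × 2019 = 1073.11869 ≈ 1073.

1073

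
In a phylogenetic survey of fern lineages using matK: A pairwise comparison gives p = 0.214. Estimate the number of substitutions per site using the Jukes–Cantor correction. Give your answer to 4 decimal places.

d = −(3/4) ln(1 − 4p/3) = −0.75 ln(1 − 0.285333) = −0.75 ln(0.714667)
  = −0.75 × (-0.335939) = 0.251954 substitutions/site.

0.2520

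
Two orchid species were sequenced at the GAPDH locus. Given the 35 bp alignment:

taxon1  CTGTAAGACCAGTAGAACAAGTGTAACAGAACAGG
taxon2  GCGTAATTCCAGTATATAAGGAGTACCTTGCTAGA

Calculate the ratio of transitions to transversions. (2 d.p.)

Transitions are A↔G and C↔T; transversions are all other mismatches.
Transitions: 5. Transversions: 11.
R = 5/11 = 0.454545… ≈ 0.45 (to 2 d.p.).

0.45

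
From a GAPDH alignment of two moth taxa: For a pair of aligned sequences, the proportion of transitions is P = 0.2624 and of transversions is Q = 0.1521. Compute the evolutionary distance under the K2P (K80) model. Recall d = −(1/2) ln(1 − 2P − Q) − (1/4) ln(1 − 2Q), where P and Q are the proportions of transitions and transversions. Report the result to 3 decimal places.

0.656

Under the Kimura two-parameter model, d = −½ ln(1 − 2P − Q) − ¼ ln(1 − 2Q).
1 − 2P − Q = 0.3231, giving −½ ln(0.3231) = 0.564897.
1 − 2Q = 0.6958, giving −¼ ln(0.6958) = 0.090673.
d = 0.564897 + 0.090673 = 0.655570.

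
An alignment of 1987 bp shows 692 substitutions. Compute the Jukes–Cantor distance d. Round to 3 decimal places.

p = 692/1987 ≈ 0.348264.
d = −(3/4) ln(1 − 4p/3) = −0.75 ln(1 − 0.464352) = −0.75 ln(0.535648)
  = −0.75 × (-0.624278) = 0.468209 substitutions/site.

0.468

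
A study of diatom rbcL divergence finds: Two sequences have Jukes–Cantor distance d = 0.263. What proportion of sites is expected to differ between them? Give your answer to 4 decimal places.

p = (3/4)(1 − e^(−4d/3)) = 0.75 × (1 − e^(-0.350667)) = 0.75 × (1 − 0.704218) = 0.221837.

0.2218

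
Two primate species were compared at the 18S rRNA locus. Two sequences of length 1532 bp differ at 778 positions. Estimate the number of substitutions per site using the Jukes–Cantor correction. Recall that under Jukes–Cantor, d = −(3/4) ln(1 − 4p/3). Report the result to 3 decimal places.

0.848

p = 778/1532 ≈ 0.507833.
d = −(3/4) ln(1 − 4p/3) = −0.75 ln(1 − 0.677111) = −0.75 ln(0.322889)
  = −0.75 × (-1.130447) = 0.847835 substitutions/site.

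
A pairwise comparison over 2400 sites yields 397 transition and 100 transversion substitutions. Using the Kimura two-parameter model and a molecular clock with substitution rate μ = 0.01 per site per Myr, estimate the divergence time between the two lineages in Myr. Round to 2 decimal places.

12.74

P = 397/2400 ≈ 0.165417 and Q = 100/2400 ≈ 0.041667.
Under the Kimura two-parameter model, d = −½ ln(1 − 2P − Q) − ¼ ln(1 − 2Q).
1 − 2P − Q = 0.627499, giving −½ ln(0.627499) = 0.233007.
1 − 2Q = 0.916666, giving −¼ ln(0.916666) = 0.021753.
d = 0.233007 + 0.021753 = 0.254760.
Under a molecular clock d = 2μt, so t = d/(2μ) = 0.254760 / (2 × 0.01) = 12.74 Myr.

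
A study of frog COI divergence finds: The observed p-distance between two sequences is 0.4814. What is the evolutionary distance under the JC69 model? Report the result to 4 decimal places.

d = −(3/4) ln(1 − 4p/3) = −0.75 ln(1 − 0.641867) = −0.75 ln(0.358133)
  = −0.75 × (-1.026851) = 0.770138 substitutions/site.

0.7701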